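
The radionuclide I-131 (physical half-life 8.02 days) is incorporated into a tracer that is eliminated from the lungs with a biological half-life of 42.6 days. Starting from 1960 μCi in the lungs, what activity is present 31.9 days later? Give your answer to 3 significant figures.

74.0 μCi

1/t_eff = 1/t_phys + 1/t_biol = 1/8.02 + 1/42.6 = 0.14816 per day.
t_eff = 8.02 × 42.6 / (8.02 + 42.6) ≈ 6.7493 days.
Remaining = 1960 × (1/2)^(31.9/6.7493) = 1960 × (1/2)^4.7264 ≈ 74.041 μCi.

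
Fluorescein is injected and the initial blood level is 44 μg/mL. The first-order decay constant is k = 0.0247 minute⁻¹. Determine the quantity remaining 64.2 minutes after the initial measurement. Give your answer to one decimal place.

t½ = ln 2 / k = 0.69315 / 0.0247 ≈ 28.063 minutes.
Number of half-lives: n = 64.2/28.063 ≈ 2.2877.
Remaining = 44 × (1/2)^2.2877 = 44 × 0.2048 ≈ 9.011 μg/mL.

9.0 μg/mL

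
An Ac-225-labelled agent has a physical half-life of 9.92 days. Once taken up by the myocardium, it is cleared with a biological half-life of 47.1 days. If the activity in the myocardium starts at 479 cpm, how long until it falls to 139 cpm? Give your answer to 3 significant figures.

14.6 days

1/t_eff = 1/t_phys + 1/t_biol = 1/9.92 + 1/47.1 = 0.12204 per day.
t_eff = 9.92 × 47.1 / (9.92 + 47.1) ≈ 8.1942 days.
n = log₂(479/139) ≈ 1.7849; t = 1.7849 × 8.1942 ≈ 14.626 days.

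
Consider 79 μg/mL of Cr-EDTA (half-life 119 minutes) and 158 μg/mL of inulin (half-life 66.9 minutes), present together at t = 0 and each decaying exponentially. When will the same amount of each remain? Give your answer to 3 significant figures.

Set 79·(1/2)^(t/119) = 158·(1/2)^(t/66.9).
Taking log₂: log₂(79/158) = t·(1/119 − 1/66.9).
log₂(0.5) = -1; 1/119 − 1/66.9 = -0.0065443.
t = -1 / -0.0065443 ≈ 152.8 minutes.

153 minutes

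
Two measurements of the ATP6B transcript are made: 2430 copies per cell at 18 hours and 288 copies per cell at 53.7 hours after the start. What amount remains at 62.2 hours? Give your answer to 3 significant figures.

Over Δt = 53.7 − 18 = 35.7 hours, the level fell by a factor of 2430/288 ≈ 8.4375.
n = log₂(8.4375) ≈ 3.0768 half-lives, so t½ = 35.7/3.0768 ≈ 11.603 hours.
From t = 53.7 to t = 62.2: 288 × (1/2)^((62.2−53.7)/11.603) ≈ 173.33 copies per cell.

173 copies per cell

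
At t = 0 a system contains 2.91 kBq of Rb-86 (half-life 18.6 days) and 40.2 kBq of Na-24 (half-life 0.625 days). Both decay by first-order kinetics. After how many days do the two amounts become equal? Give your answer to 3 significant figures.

2.45 days

Set 2.91·(1/2)^(t/18.6) = 40.2·(1/2)^(t/0.625).
Taking log₂: log₂(2.91/40.2) = t·(1/18.6 − 1/0.625).
log₂(0.072388) = -3.7881; 1/18.6 − 1/0.625 = -1.5462.
t = -3.7881 / -1.5462 ≈ 2.4499 days.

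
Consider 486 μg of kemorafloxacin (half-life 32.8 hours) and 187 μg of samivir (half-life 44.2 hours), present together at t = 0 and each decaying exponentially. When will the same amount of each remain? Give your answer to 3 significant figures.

175 hours

Set 486·(1/2)^(t/32.8) = 187·(1/2)^(t/44.2).
Taking log₂: log₂(486/187) = t·(1/32.8 − 1/44.2).
log₂(2.5989) = 1.3779; 1/32.8 − 1/44.2 = 0.0078634.
t = 1.3779 / 0.0078634 ≈ 175.23 hours.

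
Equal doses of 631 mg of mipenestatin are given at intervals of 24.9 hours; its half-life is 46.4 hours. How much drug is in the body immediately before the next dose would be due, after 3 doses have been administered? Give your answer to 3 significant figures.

942 mg

The 3 doses were given 74.7, 49.8, 24.9 hours ago.
Total = 631·(1/2)^(74.7/46.4) + 631·(1/2)^(49.8/46.4) + 631·(1/2)^(24.9/46.4)
      = 206.73 + 299.88 + 435 ≈ 941.6 mg.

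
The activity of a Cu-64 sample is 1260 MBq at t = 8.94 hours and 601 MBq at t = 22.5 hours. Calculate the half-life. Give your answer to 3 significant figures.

12.7 hours

Over Δt = 22.5 − 8.94 = 13.56 hours, the level fell by a factor of 1260/601 ≈ 2.0965.
n = log₂(2.0965) ≈ 1.068 half-lives, so t½ = 13.56/1.068 ≈ 12.697 hours.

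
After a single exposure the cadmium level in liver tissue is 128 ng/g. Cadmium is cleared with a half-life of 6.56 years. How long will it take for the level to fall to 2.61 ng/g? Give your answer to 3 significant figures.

36.8 years

Fraction remaining = 2.61/128 ≈ 0.020391.
n = log₂(128/2.61) = ln(49.042)/ln 2 ≈ 5.616 half-lives.
t = n × t½ = 5.616 × 6.56 ≈ 36.841 years.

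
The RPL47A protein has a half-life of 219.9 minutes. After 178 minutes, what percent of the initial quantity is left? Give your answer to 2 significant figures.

n = 178/219.9 ≈ 0.80946 half-lives.
Fraction remaining = (1/2)^0.80946 ≈ 0.5706, i.e. 57.06%.

57%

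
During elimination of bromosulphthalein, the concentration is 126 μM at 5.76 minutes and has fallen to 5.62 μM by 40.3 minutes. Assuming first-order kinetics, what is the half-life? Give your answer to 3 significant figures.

7.70 minutes

Over Δt = 40.3 − 5.76 = 34.54 minutes, the level fell by a factor of 126/5.62 ≈ 22.42.
n = log₂(22.42) ≈ 4.4867 half-lives, so t½ = 34.54/4.4867 ≈ 7.6983 minutes.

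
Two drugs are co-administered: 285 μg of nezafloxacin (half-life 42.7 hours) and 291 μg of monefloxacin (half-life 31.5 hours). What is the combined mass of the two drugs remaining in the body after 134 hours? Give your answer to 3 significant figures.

47.6 μg

nezafloxacin: 285 × (1/2)^(134/42.7) = 285 × (1/2)^3.1382 ≈ 32.371 μg.
monefloxacin: 291 × (1/2)^(134/31.5) = 291 × (1/2)^4.254 ≈ 15.252 μg.
Total = 32.371 + 15.252 ≈ 47.623 μg.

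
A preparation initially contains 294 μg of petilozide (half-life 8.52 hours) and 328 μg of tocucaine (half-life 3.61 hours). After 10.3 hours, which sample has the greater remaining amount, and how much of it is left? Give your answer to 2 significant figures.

petilozide, 130 μg

petilozide: 294 × (1/2)^1.2089 ≈ 127.18 μg.
tocucaine: 328 × (1/2)^2.8532 ≈ 45.392 μg.
Petilozide has more remaining, at ≈ 127.18 μg.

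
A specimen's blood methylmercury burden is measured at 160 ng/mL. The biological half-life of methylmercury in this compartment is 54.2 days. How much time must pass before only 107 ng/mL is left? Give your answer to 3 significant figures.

31.5 days

Fraction remaining = 107/160 ≈ 0.66875.
n = log₂(160/107) = ln(1.4953)/ln 2 ≈ 0.58046 half-lives.
t = n × t½ = 0.58046 × 54.2 ≈ 31.461 days.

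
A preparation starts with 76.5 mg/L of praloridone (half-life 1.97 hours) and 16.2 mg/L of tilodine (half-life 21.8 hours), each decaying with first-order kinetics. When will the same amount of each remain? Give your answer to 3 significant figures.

4.85 hours

Set 76.5·(1/2)^(t/1.97) = 16.2·(1/2)^(t/21.8).
Taking log₂: log₂(76.5/16.2) = t·(1/1.97 − 1/21.8).
log₂(4.7222) = 2.2395; 1/1.97 − 1/21.8 = 0.46174.
t = 2.2395 / 0.46174 ≈ 4.85 hours.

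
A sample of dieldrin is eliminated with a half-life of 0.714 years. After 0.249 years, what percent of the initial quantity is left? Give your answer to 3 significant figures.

78.5%

n = 0.249/0.714 ≈ 0.34874 half-lives.
Fraction remaining = (1/2)^0.34874 ≈ 0.78527, i.e. 78.527%.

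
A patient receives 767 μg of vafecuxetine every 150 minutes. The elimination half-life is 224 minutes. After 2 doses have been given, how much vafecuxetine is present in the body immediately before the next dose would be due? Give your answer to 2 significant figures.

790 μg

The 2 doses were given 300, 150 minutes ago.
Total = 767·(1/2)^(300/224) + 767·(1/2)^(150/224)
      = 303.13 + 482.18 ≈ 785.31 μg.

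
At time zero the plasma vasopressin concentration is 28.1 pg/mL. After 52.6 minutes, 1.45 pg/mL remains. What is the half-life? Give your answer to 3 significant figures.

A/A₀ = 1.45/28.1 ≈ 0.051601.
n = log₂(19.379) ≈ 4.2764 half-lives elapsed in 52.6 minutes.
t½ = 52.6/4.2764 ≈ 12.3 minutes.

12.3 minutes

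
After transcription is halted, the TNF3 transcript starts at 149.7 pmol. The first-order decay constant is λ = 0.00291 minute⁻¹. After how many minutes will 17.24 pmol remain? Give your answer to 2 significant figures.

t½ = ln 2 / λ = 0.69315 / 0.00291 ≈ 238.19 minutes.
Fraction remaining = 17.24/149.7 ≈ 0.11516.
n = log₂(149.7/17.24) = ln(8.6833)/ln 2 ≈ 3.1182 half-lives.
t = n × t½ = 3.1182 × 238.19 ≈ 742.75 minutes.

740 minutes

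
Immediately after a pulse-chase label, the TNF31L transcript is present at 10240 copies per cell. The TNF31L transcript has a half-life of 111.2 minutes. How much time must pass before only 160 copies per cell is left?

160/10240 = 1/64, so 6 half-lives have elapsed.
t = 6 × 111.2 = 667.2 minutes.

667.2 minutes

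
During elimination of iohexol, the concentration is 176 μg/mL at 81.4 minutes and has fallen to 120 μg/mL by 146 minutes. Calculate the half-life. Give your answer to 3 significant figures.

Over Δt = 146 − 81.4 = 64.6 minutes, the level fell by a factor of 176/120 ≈ 1.4667.
n = log₂(1.4667) ≈ 0.55254 half-lives, so t½ = 64.6/0.55254 ≈ 116.91 minutes.

117 minutes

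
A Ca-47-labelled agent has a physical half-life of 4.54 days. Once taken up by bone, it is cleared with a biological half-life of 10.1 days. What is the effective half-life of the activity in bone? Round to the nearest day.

1/t_eff = 1/t_phys + 1/t_biol = 1/4.54 + 1/10.1 = 0.31927 per day.
t_eff = 4.54 × 10.1 / (4.54 + 10.1) ≈ 3.1321 days.

3 days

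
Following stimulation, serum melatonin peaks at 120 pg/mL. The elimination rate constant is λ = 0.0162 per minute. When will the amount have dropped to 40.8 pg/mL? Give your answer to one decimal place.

t½ = ln 2 / λ = 0.69315 / 0.0162 ≈ 42.787 minutes.
Fraction remaining = 40.8/120 ≈ 0.34.
n = log₂(120/40.8) = ln(2.9412)/ln 2 ≈ 1.5564 half-lives.
t = n × t½ = 1.5564 × 42.787 ≈ 66.593 minutes.

66.6 minutes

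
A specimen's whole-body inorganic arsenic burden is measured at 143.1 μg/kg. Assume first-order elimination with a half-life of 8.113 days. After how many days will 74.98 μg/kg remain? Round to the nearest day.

Fraction remaining = 74.98/143.1 ≈ 0.52397.
n = log₂(143.1/74.98) = ln(1.9085)/ln 2 ≈ 0.93245 half-lives.
t = n × t½ = 0.93245 × 8.113 ≈ 7.5649 days.

8 days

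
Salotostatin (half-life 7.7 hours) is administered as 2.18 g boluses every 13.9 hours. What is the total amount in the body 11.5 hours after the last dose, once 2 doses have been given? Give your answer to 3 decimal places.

0.996 g

The 2 doses were given 25.4, 11.5 hours ago.
Total = 2.18·(1/2)^(25.4/7.7) + 2.18·(1/2)^(11.5/7.7)
      = 0.22154 + 0.77422 ≈ 0.99576 g.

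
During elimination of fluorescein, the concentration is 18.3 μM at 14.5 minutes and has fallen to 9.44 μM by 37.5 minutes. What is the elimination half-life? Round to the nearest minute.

24 minutes

Over Δt = 37.5 − 14.5 = 23 minutes, the level fell by a factor of 18.3/9.44 ≈ 1.9386.
n = log₂(1.9386) ≈ 0.95498 half-lives, so t½ = 23/0.95498 ≈ 24.084 minutes.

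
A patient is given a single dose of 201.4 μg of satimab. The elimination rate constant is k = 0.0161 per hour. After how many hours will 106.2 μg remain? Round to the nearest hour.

t½ = ln 2 / k = 0.69315 / 0.0161 ≈ 43.053 hours.
Fraction remaining = 106.2/201.4 ≈ 0.52731.
n = log₂(201.4/106.2) = ln(1.8964)/ln 2 ≈ 0.92328 half-lives.
t = n × t½ = 0.92328 × 43.053 ≈ 39.75 hours.

40 hours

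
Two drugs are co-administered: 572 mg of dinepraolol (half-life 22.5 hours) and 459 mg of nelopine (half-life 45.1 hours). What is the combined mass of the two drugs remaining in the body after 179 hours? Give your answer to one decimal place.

dinepraolol: 572 × (1/2)^(179/22.5) = 572 × (1/2)^7.9556 ≈ 2.3043 mg.
nelopine: 459 × (1/2)^(179/45.1) = 459 × (1/2)^3.969 ≈ 29.311 mg.
Total = 2.3043 + 29.311 ≈ 31.616 mg.

31.6 mg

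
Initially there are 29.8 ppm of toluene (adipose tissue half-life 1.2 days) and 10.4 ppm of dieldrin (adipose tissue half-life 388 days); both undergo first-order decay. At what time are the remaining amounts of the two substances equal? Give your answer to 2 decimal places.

Set 29.8·(1/2)^(t/1.2) = 10.4·(1/2)^(t/388).
Taking log₂: log₂(29.8/10.4) = t·(1/1.2 − 1/388).
log₂(2.8654) = 1.5187; 1/1.2 − 1/388 = 0.83076.
t = 1.5187 / 0.83076 ≈ 1.8281 days.

1.83 days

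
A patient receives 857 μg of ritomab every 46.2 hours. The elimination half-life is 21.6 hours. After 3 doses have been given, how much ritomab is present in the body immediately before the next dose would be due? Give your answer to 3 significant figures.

The 3 doses were given 138.6, 92.4, 46.2 hours ago.
Total = 857·(1/2)^(138.6/21.6) + 857·(1/2)^(92.4/21.6) + 857·(1/2)^(46.2/21.6)
      = 10.032 + 44.182 + 194.59 ≈ 248.8 μg.

249 μg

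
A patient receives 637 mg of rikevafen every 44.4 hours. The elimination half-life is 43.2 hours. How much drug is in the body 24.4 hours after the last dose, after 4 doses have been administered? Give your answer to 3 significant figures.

The 4 doses were given 157.6, 113.2, 68.8, 24.4 hours ago.
Total = 637·(1/2)^(157.6/43.2) + 637·(1/2)^(113.2/43.2) + 637·(1/2)^(68.8/43.2) + 637·(1/2)^(24.4/43.2)
      = 50.809 + 103.59 + 211.21 + 430.64 ≈ 796.25 mg.

796 mg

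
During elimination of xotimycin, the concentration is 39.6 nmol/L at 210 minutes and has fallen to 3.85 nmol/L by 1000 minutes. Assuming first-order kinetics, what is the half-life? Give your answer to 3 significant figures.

235 minutes

Over Δt = 1000 − 210 = 790 minutes, the level fell by a factor of 39.6/3.85 ≈ 10.286.
n = log₂(10.286) ≈ 3.3626 half-lives, so t½ = 790/3.3626 ≈ 234.94 minutes.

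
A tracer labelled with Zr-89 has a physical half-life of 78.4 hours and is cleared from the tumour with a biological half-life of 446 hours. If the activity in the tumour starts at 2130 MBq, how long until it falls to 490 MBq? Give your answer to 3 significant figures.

141 hours

1/t_eff = 1/t_phys + 1/t_biol = 1/78.4 + 1/446 = 0.014997 per hour.
t_eff = 78.4 × 446 / (78.4 + 446) ≈ 66.679 hours.
n = log₂(2130/490) ≈ 2.12; t = 2.12 × 66.679 ≈ 141.36 hours.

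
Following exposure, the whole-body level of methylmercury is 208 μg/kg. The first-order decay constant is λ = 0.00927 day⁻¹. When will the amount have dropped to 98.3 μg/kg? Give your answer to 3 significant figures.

t½ = ln 2 / λ = 0.69315 / 0.00927 ≈ 74.773 days.
Fraction remaining = 98.3/208 ≈ 0.4726.
n = log₂(208/98.3) = ln(2.116)/ln 2 ≈ 1.0813 half-lives.
t = n × t½ = 1.0813 × 74.773 ≈ 80.854 days.

80.9 days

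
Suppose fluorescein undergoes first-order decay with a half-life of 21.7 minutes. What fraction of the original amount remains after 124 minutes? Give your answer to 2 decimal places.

n = 124/21.7 ≈ 5.7143 half-lives.
Fraction remaining = (1/2)^5.7143 ≈ 0.019047.

0.02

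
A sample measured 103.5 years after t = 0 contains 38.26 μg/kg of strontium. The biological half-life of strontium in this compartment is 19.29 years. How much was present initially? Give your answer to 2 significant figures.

1600 μg/kg

Number of half-lives elapsed: n = 103.5/19.29 ≈ 5.3655.
A₀ = A × 2^n = 38.26 × 2^5.3655 = 38.26 × 41.226 ≈ 1577.3 μg/kg.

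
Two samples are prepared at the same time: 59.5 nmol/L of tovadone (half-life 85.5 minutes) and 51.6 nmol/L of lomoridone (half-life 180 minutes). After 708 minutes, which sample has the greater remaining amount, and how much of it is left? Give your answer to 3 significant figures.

lomoridone, 3.38 nmol/L

tovadone: 59.5 × (1/2)^8.2807 ≈ 0.19133 nmol/L.
lomoridone: 51.6 × (1/2)^3.9333 ≈ 3.3775 nmol/L.
Lomoridone has more remaining, at ≈ 3.3775 nmol/L.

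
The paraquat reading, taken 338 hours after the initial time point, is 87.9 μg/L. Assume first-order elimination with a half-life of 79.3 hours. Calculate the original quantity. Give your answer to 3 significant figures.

1690 μg/L

Number of half-lives elapsed: n = 338/79.3 ≈ 4.2623.
A₀ = A × 2^n = 87.9 × 2^4.2623 = 87.9 × 19.19 ≈ 1686.8 μg/L.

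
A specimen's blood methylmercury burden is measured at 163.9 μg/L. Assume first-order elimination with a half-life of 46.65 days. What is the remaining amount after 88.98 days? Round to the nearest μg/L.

44 μg/L

Number of half-lives: n = 88.98/46.65 ≈ 1.9074.
Remaining = 163.9 × (1/2)^1.9074 = 163.9 × 0.26657 ≈ 43.691 μg/L.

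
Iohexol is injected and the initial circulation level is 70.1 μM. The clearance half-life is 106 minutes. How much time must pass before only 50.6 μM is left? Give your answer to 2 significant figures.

Fraction remaining = 50.6/70.1 ≈ 0.72183.
n = log₂(70.1/50.6) = ln(1.3854)/ln 2 ≈ 0.47028 half-lives.
t = n × t½ = 0.47028 × 106 ≈ 49.849 minutes.

50 minutes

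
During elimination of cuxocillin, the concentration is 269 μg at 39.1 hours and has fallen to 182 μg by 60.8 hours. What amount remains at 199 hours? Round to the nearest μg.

Over Δt = 60.8 − 39.1 = 21.7 hours, the level fell by a factor of 269/182 ≈ 1.478.
n = log₂(1.478) ≈ 0.56367 half-lives, so t½ = 21.7/0.56367 ≈ 38.498 hours.
From t = 60.8 to t = 199: 182 × (1/2)^((199−60.8)/38.498) ≈ 15.116 μg.

15 μg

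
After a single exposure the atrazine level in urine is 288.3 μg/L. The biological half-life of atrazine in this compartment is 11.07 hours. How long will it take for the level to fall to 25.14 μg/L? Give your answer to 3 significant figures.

Fraction remaining = 25.14/288.3 ≈ 0.087201.
n = log₂(288.3/25.14) = ln(11.468)/ln 2 ≈ 3.5195 half-lives.
t = n × t½ = 3.5195 × 11.07 ≈ 38.961 hours.

39.0 hours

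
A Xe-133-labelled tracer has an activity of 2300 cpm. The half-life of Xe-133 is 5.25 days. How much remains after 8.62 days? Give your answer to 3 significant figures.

Number of half-lives: n = 8.62/5.25 ≈ 1.6419.
Remaining = 2300 × (1/2)^1.6419 = 2300 × 0.32043 ≈ 737 cpm.

737 cpm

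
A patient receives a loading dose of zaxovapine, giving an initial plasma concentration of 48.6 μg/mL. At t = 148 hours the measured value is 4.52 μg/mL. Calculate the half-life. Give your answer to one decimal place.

A/A₀ = 4.52/48.6 ≈ 0.093004.
n = log₂(10.752) ≈ 3.4266 half-lives elapsed in 148 hours.
t½ = 148/3.4266 ≈ 43.192 hours.

43.2 hours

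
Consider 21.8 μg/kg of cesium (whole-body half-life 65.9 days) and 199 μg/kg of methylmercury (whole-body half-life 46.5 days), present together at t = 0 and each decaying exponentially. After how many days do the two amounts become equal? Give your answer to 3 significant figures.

504 days

Set 21.8·(1/2)^(t/65.9) = 199·(1/2)^(t/46.5).
Taking log₂: log₂(21.8/199) = t·(1/65.9 − 1/46.5).
log₂(0.10955) = -3.1904; 1/65.9 − 1/46.5 = -0.0063309.
t = -3.1904 / -0.0063309 ≈ 503.94 days.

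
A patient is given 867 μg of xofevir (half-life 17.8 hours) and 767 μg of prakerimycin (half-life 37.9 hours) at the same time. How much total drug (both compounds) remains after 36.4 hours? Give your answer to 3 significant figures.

xofevir: 867 × (1/2)^(36.4/17.8) = 867 × (1/2)^2.0449 ≈ 210.1 μg.
prakerimycin: 767 × (1/2)^(36.4/37.9) = 767 × (1/2)^0.96042 ≈ 394.17 μg.
Total = 210.1 + 394.17 ≈ 604.27 μg.

604 μg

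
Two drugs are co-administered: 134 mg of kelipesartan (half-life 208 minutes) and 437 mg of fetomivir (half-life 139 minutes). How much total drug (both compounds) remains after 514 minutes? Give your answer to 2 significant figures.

kelipesartan: 134 × (1/2)^(514/208) = 134 × (1/2)^2.4712 ≈ 24.166 mg.
fetomivir: 437 × (1/2)^(514/139) = 437 × (1/2)^3.6978 ≈ 33.676 mg.
Total = 24.166 + 33.676 ≈ 57.842 mg.

58 mg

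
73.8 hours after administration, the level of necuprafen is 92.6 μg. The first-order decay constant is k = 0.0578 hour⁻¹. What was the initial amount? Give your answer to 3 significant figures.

t½ = ln 2 / k = 0.69315 / 0.0578 ≈ 11.992 hours.
Number of half-lives elapsed: n = 73.8/11.992 ≈ 6.154.
A₀ = A × 2^n = 92.6 × 2^6.154 = 92.6 × 71.21 ≈ 6594.1 μg.

6590 μg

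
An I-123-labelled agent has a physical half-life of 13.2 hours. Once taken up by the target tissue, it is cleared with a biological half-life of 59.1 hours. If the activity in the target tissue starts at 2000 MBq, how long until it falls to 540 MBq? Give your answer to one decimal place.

20.4 hours

1/t_eff = 1/t_phys + 1/t_biol = 1/13.2 + 1/59.1 = 0.092678 per hour.
t_eff = 13.2 × 59.1 / (13.2 + 59.1) ≈ 10.79 hours.
n = log₂(2000/540) ≈ 1.889; t = 1.889 × 10.79 ≈ 20.382 hours.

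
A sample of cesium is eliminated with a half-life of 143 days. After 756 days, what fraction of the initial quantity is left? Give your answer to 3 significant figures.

0.0256

n = 756/143 ≈ 5.2867 half-lives.
Fraction remaining = (1/2)^5.2867 ≈ 0.025618.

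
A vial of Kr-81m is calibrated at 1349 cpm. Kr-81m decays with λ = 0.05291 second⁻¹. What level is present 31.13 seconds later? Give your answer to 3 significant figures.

260 cpm

t½ = ln 2 / λ = 0.69315 / 0.05291 ≈ 13.1 seconds.
Number of half-lives: n = 31.13/13.1 ≈ 2.3762.
Remaining = 1349 × (1/2)^2.3762 = 1349 × 0.19261 ≈ 259.83 cpm.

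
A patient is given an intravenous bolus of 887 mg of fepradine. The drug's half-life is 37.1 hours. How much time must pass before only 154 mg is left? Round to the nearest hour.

94 hours

Fraction remaining = 154/887 ≈ 0.17362.
n = log₂(887/154) = ln(5.7597)/ln 2 ≈ 2.526 half-lives.
t = n × t½ = 2.526 × 37.1 ≈ 93.715 hours.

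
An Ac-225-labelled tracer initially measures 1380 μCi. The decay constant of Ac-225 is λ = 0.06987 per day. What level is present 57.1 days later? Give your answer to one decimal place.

25.5 μCi

t½ = ln 2 / λ = 0.69315 / 0.06987 ≈ 9.9205 days.
Number of half-lives: n = 57.1/9.9205 ≈ 5.7557.
Remaining = 1380 × (1/2)^5.7557 = 1380 × 0.018508 ≈ 25.54 μCi.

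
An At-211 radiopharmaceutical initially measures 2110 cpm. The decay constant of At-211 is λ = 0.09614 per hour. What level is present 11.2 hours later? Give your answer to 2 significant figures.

720 cpm

t½ = ln 2 / λ = 0.69315 / 0.09614 ≈ 7.2098 hours.
Number of half-lives: n = 11.2/7.2098 ≈ 1.5534.
Remaining = 2110 × (1/2)^1.5534 = 2110 × 0.34069 ≈ 718.87 cpm.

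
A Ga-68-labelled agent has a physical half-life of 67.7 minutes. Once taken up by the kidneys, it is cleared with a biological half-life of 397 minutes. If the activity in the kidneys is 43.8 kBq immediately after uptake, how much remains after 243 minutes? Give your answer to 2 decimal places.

1/t_eff = 1/t_phys + 1/t_biol = 1/67.7 + 1/397 = 0.01729 per minute.
t_eff = 67.7 × 397 / (67.7 + 397) ≈ 57.837 minutes.
Remaining = 43.8 × (1/2)^(243/57.837) = 43.8 × (1/2)^4.2015 ≈ 2.3807 kBq.

2.38 kBq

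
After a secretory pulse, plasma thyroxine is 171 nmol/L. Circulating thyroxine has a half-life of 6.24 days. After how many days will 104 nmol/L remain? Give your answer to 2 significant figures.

4.5 days

Fraction remaining = 104/171 ≈ 0.60819.
n = log₂(171/104) = ln(1.6442)/ln 2 ≈ 0.71741 half-lives.
t = n × t½ = 0.71741 × 6.24 ≈ 4.4767 days.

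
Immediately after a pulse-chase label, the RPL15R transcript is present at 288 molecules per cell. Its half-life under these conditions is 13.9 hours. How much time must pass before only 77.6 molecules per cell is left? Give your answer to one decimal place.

Fraction remaining = 77.6/288 ≈ 0.26944.
n = log₂(288/77.6) = ln(3.7113)/ln 2 ≈ 1.8919 half-lives.
t = n × t½ = 1.8919 × 13.9 ≈ 26.298 hours.

26.3 hours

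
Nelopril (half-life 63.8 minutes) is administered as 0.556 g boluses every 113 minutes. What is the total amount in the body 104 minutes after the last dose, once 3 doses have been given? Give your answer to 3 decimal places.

The 3 doses were given 330, 217, 104 minutes ago.
Total = 0.556·(1/2)^(330/63.8) + 0.556·(1/2)^(217/63.8) + 0.556·(1/2)^(104/63.8)
      = 0.015418 + 0.052625 + 0.17963 ≈ 0.24767 g.

0.248 g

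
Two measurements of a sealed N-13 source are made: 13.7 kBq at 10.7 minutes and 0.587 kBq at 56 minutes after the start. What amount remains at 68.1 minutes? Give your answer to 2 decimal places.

0.25 kBq

Over Δt = 56 − 10.7 = 45.3 minutes, the level fell by a factor of 13.7/0.587 ≈ 23.339.
n = log₂(23.339) ≈ 4.5447 half-lives, so t½ = 45.3/4.5447 ≈ 9.9677 minutes.
From t = 56 to t = 68.1: 0.587 × (1/2)^((68.1−56)/9.9677) ≈ 0.25305 kBq.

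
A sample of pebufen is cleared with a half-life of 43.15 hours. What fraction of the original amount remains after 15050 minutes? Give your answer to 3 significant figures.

0.0178

15050 minutes = 250.833 hours.
n = 250.833/43.15 ≈ 5.8131 half-lives.
Fraction remaining = (1/2)^5.8131 ≈ 0.017787.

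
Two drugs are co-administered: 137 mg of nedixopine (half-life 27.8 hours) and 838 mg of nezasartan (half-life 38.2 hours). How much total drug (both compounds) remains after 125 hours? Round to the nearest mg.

93 mg

nedixopine: 137 × (1/2)^(125/27.8) = 137 × (1/2)^4.4964 ≈ 6.0697 mg.
nezasartan: 838 × (1/2)^(125/38.2) = 838 × (1/2)^3.2723 ≈ 86.736 mg.
Total = 6.0697 + 86.736 ≈ 92.805 mg.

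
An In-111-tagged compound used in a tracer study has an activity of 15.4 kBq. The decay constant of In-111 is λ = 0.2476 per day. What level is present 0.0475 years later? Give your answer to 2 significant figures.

t½ = ln 2 / λ = 0.69315 / 0.2476 ≈ 2.7995 days.
Convert the elapsed time: 0.0475 years = 17.3375 days.
Number of half-lives: n = 17.3375/2.7995 ≈ 6.1932.
Remaining = 15.4 × (1/2)^6.1932 = 15.4 × 0.013667 ≈ 0.21047 kBq.

0.21 kBq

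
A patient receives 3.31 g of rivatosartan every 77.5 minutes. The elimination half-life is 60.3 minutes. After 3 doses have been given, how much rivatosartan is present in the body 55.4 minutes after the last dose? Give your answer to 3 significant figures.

2.76 g

The 3 doses were given 210.4, 132.9, 55.4 minutes ago.
Total = 3.31·(1/2)^(210.4/60.3) + 3.31·(1/2)^(132.9/60.3) + 3.31·(1/2)^(55.4/60.3)
      = 0.29476 + 0.7184 + 1.7509 ≈ 2.764 g.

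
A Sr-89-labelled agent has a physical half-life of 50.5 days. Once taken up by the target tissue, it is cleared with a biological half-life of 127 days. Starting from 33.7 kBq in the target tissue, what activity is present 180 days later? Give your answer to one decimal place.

1/t_eff = 1/t_phys + 1/t_biol = 1/50.5 + 1/127 = 0.027676 per day.
t_eff = 50.5 × 127 / (50.5 + 127) ≈ 36.132 days.
Remaining = 33.7 × (1/2)^(180/36.132) = 33.7 × (1/2)^4.9817 ≈ 1.0666 kBq.

1.1 kBq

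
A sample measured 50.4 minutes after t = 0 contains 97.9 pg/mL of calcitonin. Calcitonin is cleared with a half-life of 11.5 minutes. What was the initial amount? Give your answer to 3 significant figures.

2040 pg/mL

Number of half-lives elapsed: n = 50.4/11.5 ≈ 4.3826.
A₀ = A × 2^n = 97.9 × 2^4.3826 = 97.9 × 20.859 ≈ 2042.1 pg/mL.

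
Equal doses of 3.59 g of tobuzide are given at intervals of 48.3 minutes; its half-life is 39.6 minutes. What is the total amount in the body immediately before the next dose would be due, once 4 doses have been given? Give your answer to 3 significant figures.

The 4 doses were given 193.2, 144.9, 96.6, 48.3 minutes ago.
Total = 3.59·(1/2)^(193.2/39.6) + 3.59·(1/2)^(144.9/39.6) + 3.59·(1/2)^(96.6/39.6) + 3.59·(1/2)^(48.3/39.6)
      = 0.12202 + 0.28418 + 0.66186 + 1.5414 ≈ 2.6095 g.

2.61 g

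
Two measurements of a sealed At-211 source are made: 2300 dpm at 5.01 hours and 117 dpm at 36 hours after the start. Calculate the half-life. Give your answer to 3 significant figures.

7.21 hours

Over Δt = 36 − 5.01 = 30.99 hours, the level fell by a factor of 2300/117 ≈ 19.658.
n = log₂(19.658) ≈ 4.2971 half-lives, so t½ = 30.99/4.2971 ≈ 7.2119 hours.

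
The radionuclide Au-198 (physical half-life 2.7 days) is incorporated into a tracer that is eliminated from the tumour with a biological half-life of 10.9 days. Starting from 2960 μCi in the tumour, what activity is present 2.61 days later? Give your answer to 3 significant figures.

1280 μCi

1/t_eff = 1/t_phys + 1/t_biol = 1/2.7 + 1/10.9 = 0.46211 per day.
t_eff = 2.7 × 10.9 / (2.7 + 10.9) ≈ 2.164 days.
Remaining = 2960 × (1/2)^(2.61/2.164) = 2960 × (1/2)^1.2061 ≈ 1283 μCi.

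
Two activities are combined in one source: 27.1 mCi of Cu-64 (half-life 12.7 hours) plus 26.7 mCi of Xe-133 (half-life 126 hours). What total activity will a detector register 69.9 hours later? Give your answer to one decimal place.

18.8 mCi

Cu-64: 27.1 × (1/2)^(69.9/12.7) = 27.1 × (1/2)^5.5039 ≈ 0.5972 mCi.
Xe-133: 26.7 × (1/2)^(69.9/126) = 26.7 × (1/2)^0.55476 ≈ 18.177 mCi.
Total = 0.5972 + 18.177 ≈ 18.774 mCi.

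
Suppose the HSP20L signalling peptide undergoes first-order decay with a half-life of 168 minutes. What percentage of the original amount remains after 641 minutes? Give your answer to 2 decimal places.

7.10%

n = 641/168 ≈ 3.8155 half-lives.
Fraction remaining = (1/2)^3.8155 ≈ 0.071028, i.e. 7.1028%.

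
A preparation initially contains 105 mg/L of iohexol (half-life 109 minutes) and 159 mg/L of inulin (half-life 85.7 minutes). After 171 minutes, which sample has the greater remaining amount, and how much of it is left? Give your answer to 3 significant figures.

iohexol: 105 × (1/2)^1.5688 ≈ 35.394 mg/L.
inulin: 159 × (1/2)^1.9953 ≈ 39.879 mg/L.
Inulin has more remaining, at ≈ 39.879 mg/L.

inulin, 39.9 mg/L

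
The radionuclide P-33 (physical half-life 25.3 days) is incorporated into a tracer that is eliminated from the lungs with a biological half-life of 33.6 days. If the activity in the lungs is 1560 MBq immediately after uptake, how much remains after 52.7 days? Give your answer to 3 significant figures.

124 MBq

1/t_eff = 1/t_phys + 1/t_biol = 1/25.3 + 1/33.6 = 0.069288 per day.
t_eff = 25.3 × 33.6 / (25.3 + 33.6) ≈ 14.433 days.
Remaining = 1560 × (1/2)^(52.7/14.433) = 1560 × (1/2)^3.6515 ≈ 124.14 MBq.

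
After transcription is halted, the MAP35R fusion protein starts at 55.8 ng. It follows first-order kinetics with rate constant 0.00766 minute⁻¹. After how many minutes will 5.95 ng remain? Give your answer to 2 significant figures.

t½ = ln 2 / λ = 0.69315 / 0.00766 ≈ 90.489 minutes.
Fraction remaining = 5.95/55.8 ≈ 0.10663.
n = log₂(55.8/5.95) = ln(9.3782)/ln 2 ≈ 3.2293 half-lives.
t = n × t½ = 3.2293 × 90.489 ≈ 292.22 minutes.

290 minutes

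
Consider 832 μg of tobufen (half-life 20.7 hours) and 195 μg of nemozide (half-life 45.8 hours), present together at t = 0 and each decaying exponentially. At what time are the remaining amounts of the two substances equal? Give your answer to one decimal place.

Set 832·(1/2)^(t/20.7) = 195·(1/2)^(t/45.8).
Taking log₂: log₂(832/195) = t·(1/20.7 − 1/45.8).
log₂(4.2667) = 2.0931; 1/20.7 − 1/45.8 = 0.026475.
t = 2.0931 / 0.026475 ≈ 79.059 hours.

79.1 hours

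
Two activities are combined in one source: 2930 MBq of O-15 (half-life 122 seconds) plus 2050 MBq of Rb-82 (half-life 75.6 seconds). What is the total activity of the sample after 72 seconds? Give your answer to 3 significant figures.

3010 MBq

O-15: 2930 × (1/2)^(72/122) = 2930 × (1/2)^0.59016 ≈ 1946.3 MBq.
Rb-82: 2050 × (1/2)^(72/75.6) = 2050 × (1/2)^0.95238 ≈ 1059.4 MBq.
Total = 1946.3 + 1059.4 ≈ 3005.7 MBq.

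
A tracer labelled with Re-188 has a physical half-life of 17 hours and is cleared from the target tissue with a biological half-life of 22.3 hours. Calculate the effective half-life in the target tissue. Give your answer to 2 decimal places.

9.65 hours

1/t_eff = 1/t_phys + 1/t_biol = 1/17 + 1/22.3 = 0.10367 per hour.
t_eff = 17 × 22.3 / (17 + 22.3) ≈ 9.6463 hours.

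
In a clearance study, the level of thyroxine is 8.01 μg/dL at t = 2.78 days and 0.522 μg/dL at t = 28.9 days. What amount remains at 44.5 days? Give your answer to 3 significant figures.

Over Δt = 28.9 − 2.78 = 26.12 days, the level fell by a factor of 8.01/0.522 ≈ 15.345.
n = log₂(15.345) ≈ 3.9397 half-lives, so t½ = 26.12/3.9397 ≈ 6.63 days.
From t = 28.9 to t = 44.5: 0.522 × (1/2)^((44.5−28.9)/6.63) ≈ 0.10218 μg/dL.

0.102 μg/dL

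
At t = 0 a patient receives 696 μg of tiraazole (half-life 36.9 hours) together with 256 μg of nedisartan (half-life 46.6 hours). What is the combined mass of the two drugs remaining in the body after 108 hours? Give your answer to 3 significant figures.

143 μg

tiraazole: 696 × (1/2)^(108/36.9) = 696 × (1/2)^2.9268 ≈ 91.526 μg.
nedisartan: 256 × (1/2)^(108/46.6) = 256 × (1/2)^2.3176 ≈ 51.354 μg.
Total = 91.526 + 51.354 ≈ 142.88 μg.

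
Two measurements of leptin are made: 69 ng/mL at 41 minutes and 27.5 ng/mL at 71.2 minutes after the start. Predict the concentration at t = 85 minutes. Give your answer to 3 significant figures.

18.1 ng/mL

Over Δt = 71.2 − 41 = 30.2 minutes, the level fell by a factor of 69/27.5 ≈ 2.5091.
n = log₂(2.5091) ≈ 1.3272 half-lives, so t½ = 30.2/1.3272 ≈ 22.755 minutes.
From t = 71.2 to t = 85: 27.5 × (1/2)^((85−71.2)/22.755) ≈ 18.062 ng/mL.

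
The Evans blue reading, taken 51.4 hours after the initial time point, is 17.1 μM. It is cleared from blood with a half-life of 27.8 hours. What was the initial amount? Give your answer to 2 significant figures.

Number of half-lives elapsed: n = 51.4/27.8 ≈ 1.8489.
A₀ = A × 2^n = 17.1 × 2^1.8489 = 17.1 × 3.6023 ≈ 61.599 μM.

62 μM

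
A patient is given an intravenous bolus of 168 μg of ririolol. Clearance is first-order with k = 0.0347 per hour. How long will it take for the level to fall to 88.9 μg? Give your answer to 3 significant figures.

t½ = ln 2 / k = 0.69315 / 0.0347 ≈ 19.975 hours.
Fraction remaining = 88.9/168 ≈ 0.52917.
n = log₂(168/88.9) = ln(1.8898)/ln 2 ≈ 0.91821 half-lives.
t = n × t½ = 0.91821 × 19.975 ≈ 18.342 hours.

18.3 hours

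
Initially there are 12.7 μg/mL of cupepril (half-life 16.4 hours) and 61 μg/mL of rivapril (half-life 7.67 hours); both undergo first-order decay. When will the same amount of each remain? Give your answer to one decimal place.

32.6 hours

Set 12.7·(1/2)^(t/16.4) = 61·(1/2)^(t/7.67).
Taking log₂: log₂(12.7/61) = t·(1/16.4 − 1/7.67).
log₂(0.2082) = -2.264; 1/16.4 − 1/7.67 = -0.069402.
t = -2.264 / -0.069402 ≈ 32.621 hours.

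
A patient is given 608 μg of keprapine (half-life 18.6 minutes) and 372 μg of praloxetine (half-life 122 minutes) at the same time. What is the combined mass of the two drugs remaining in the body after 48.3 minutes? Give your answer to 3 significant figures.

keprapine: 608 × (1/2)^(48.3/18.6) = 608 × (1/2)^2.5968 ≈ 100.51 μg.
praloxetine: 372 × (1/2)^(48.3/122) = 372 × (1/2)^0.3959 ≈ 282.73 μg.
Total = 100.51 + 282.73 ≈ 383.23 μg.

383 μg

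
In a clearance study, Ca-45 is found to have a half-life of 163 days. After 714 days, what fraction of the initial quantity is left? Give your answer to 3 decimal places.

0.048

n = 714/163 ≈ 4.3804 half-lives.
Fraction remaining = (1/2)^4.3804 ≈ 0.048015.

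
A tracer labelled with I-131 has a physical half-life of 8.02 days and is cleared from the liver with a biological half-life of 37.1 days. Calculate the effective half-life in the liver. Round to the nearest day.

7 days

1/t_eff = 1/t_phys + 1/t_biol = 1/8.02 + 1/37.1 = 0.15164 per day.
t_eff = 8.02 × 37.1 / (8.02 + 37.1) ≈ 6.5945 days.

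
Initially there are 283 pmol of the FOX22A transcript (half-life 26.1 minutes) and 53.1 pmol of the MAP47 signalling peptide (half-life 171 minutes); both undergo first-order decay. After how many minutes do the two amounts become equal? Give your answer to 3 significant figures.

74.4 minutes

Set 283·(1/2)^(t/26.1) = 53.1·(1/2)^(t/171).
Taking log₂: log₂(283/53.1) = t·(1/26.1 − 1/171).
log₂(5.3296) = 2.414; 1/26.1 − 1/171 = 0.032466.
t = 2.414 / 0.032466 ≈ 74.355 minutes.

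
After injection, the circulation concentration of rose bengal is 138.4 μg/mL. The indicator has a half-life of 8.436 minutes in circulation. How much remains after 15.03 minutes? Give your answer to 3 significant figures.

40.3 μg/mL

Number of half-lives: n = 15.03/8.436 ≈ 1.7817.
Remaining = 138.4 × (1/2)^1.7817 = 138.4 × 0.29085 ≈ 40.254 μg/mL.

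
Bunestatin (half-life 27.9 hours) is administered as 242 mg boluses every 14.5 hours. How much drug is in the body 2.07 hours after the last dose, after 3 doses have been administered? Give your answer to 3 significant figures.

502 mg

The 3 doses were given 31.07, 16.57, 2.07 hours ago.
Total = 242·(1/2)^(31.07/27.9) + 242·(1/2)^(16.57/27.9) + 242·(1/2)^(2.07/27.9)
      = 111.84 + 160.34 + 229.87 ≈ 502.04 mg.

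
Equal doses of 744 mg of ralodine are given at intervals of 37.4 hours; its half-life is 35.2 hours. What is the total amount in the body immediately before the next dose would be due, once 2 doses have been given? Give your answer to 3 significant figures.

The 2 doses were given 74.8, 37.4 hours ago.
Total = 744·(1/2)^(74.8/35.2) + 744·(1/2)^(37.4/35.2)
      = 170.56 + 356.23 ≈ 526.79 mg.

527 mg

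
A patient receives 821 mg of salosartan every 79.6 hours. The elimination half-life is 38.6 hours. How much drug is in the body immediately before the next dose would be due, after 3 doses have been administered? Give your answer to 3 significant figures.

255 mg

The 3 doses were given 238.8, 159.2, 79.6 hours ago.
Total = 821·(1/2)^(238.8/38.6) + 821·(1/2)^(159.2/38.6) + 821·(1/2)^(79.6/38.6)
      = 11.272 + 47.075 + 196.59 ≈ 254.94 mg.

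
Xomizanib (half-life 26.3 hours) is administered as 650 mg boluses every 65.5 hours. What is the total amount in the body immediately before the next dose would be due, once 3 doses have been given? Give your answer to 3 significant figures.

The 3 doses were given 196.5, 131, 65.5 hours ago.
Total = 650·(1/2)^(196.5/26.3) + 650·(1/2)^(131/26.3) + 650·(1/2)^(65.5/26.3)
      = 3.6625 + 20.582 + 115.66 ≈ 139.91 mg.

140 mg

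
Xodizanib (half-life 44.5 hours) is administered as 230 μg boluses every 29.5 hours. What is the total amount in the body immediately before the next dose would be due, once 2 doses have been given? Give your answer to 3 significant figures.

237 μg

The 2 doses were given 59, 29.5 hours ago.
Total = 230·(1/2)^(59/44.5) + 230·(1/2)^(29.5/44.5)
      = 91.751 + 145.27 ≈ 237.02 μg.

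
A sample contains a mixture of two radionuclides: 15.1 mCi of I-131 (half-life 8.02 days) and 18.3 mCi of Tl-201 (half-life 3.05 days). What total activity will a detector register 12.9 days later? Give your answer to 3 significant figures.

5.93 mCi

I-131: 15.1 × (1/2)^(12.9/8.02) = 15.1 × (1/2)^1.6085 ≈ 4.952 mCi.
Tl-201: 18.3 × (1/2)^(12.9/3.05) = 18.3 × (1/2)^4.2295 ≈ 0.97553 mCi.
Total = 4.952 + 0.97553 ≈ 5.9275 mCi.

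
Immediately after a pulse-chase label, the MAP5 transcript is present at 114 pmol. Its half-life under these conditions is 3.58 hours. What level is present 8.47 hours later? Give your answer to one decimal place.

Number of half-lives: n = 8.47/3.58 ≈ 2.3659.
Remaining = 114 × (1/2)^2.3659 = 114 × 0.19399 ≈ 22.115 pmol.

22.1 pmol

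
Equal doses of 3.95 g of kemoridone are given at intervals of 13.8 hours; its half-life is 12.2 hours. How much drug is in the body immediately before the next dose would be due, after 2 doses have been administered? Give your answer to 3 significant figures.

2.63 g

The 2 doses were given 27.6, 13.8 hours ago.
Total = 3.95·(1/2)^(27.6/12.2) + 3.95·(1/2)^(13.8/12.2)
      = 0.82334 + 1.8034 ≈ 2.6267 g.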